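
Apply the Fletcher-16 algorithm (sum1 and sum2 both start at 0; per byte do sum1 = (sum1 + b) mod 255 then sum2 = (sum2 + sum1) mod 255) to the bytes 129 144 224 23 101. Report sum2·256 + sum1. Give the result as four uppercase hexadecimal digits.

Running sums (mod 255):
  after byte 0 (129): sum1=129, sum2=129
  after byte 1 (144): sum1=18, sum2=147
  after byte 2 (224): sum1=242, sum2=134
  after byte 3 (23): sum1=10, sum2=144
  after byte 4 (101): sum1=111, sum2=0
Checksum = sum2·256 + sum1 = 0·256 + 111 = 111 = 0x006F.

006F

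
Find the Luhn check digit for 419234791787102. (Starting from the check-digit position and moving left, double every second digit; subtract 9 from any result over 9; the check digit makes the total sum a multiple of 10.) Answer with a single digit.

Partial digits right→left: 2 0 1 7 8 7 1 9 7 4 3 2 9 1 4
Double every second digit counting from the check-digit position (so the 1st, 3rd, 5th, ... of the partial from the right).
  doubled (with −9 where >9): 4 2 7 2 5 6 9 8 → sum 43
  kept as-is: 0 7 7 9 4 2 1 → sum 30
Total = 43 + 30 = 73.
Check digit = (10 − (73 mod 10)) mod 10 = 7.

7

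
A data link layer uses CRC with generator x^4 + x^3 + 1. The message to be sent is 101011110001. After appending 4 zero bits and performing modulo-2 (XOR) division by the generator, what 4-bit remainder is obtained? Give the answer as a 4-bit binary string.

0010

Append 4 zeros: 1010111100010000. Divide by 11001 (XOR where the leading bit is 1):
  pos 0: 10101 XOR 11001 = 01100
  pos 1: 11001 XOR 11001 = 00000
  pos 6: 11000 XOR 11001 = 00001
  pos 10: 11000 XOR 11001 = 00001
Remainder (last 4 bits) = 0010. This is the CRC / FCS.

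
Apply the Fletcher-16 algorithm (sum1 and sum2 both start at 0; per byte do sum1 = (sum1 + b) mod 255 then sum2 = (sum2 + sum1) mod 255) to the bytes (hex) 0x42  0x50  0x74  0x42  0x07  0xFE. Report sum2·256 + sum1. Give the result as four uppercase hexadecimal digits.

C44F

Running sums (mod 255):
  after byte 0 (0x42): sum1=66, sum2=66
  after byte 1 (0x50): sum1=146, sum2=212
  after byte 2 (0x74): sum1=7, sum2=219
  after byte 3 (0x42): sum1=73, sum2=37
  after byte 4 (0x07): sum1=80, sum2=117
  after byte 5 (0xFE): sum1=79, sum2=196
Checksum = sum2·256 + sum1 = 196·256 + 79 = 50255 = 0xC44F.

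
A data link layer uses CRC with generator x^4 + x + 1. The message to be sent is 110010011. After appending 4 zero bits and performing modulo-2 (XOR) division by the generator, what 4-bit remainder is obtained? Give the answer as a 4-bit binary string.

0001

Append 4 zeros: 1100100110000. Divide by 10011 (XOR where the leading bit is 1):
  pos 0: 11001 XOR 10011 = 01010
  pos 1: 10100 XOR 10011 = 00111
  pos 3: 11101 XOR 10011 = 01110
  pos 4: 11101 XOR 10011 = 01110
  pos 5: 11100 XOR 10011 = 01111
  pos 6: 11110 XOR 10011 = 01101
  pos 7: 11010 XOR 10011 = 01001
  pos 8: 10010 XOR 10011 = 00001
Remainder (last 4 bits) = 0001. This is the CRC / FCS.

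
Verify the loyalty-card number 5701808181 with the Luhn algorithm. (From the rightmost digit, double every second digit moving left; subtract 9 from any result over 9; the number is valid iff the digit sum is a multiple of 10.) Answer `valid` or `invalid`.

invalid

From the right, keep odd positions and double even positions (subtract 9 from any doubled value over 9):
  doubled (positions 2,4,...): 7 7 7 0 1 → sum 22
  kept (positions 1,3,...): 1 1 0 1 7 → sum 10
Total = 32.
32 mod 10 = 2, so the number is invalid.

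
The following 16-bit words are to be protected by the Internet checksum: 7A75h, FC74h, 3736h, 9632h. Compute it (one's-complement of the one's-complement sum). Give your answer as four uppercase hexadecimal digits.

BBAC

One's-complement addition (fold any carry out of bit 15 back into bit 0):
  0x7A75 + 0xFC74 = 0x176E9 → wrap carry → 0x76EA
  0x76EA + 0x3736 = 0x0AE20
  0xAE20 + 0x9632 = 0x14452 → wrap carry → 0x4453
One's-complement sum = 0x4453.
Checksum = ~0x4453 & 0xFFFF = 0xBBAC.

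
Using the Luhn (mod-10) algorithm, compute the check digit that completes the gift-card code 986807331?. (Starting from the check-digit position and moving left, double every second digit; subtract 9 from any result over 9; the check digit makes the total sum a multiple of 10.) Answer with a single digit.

Partial digits right→left: 1 3 3 7 0 8 6 8 9
Double every second digit counting from the check-digit position (so the 1st, 3rd, 5th, ... of the partial from the right).
  doubled (with −9 where >9): 2 6 0 3 9 → sum 20
  kept as-is: 3 7 8 8 → sum 26
Total = 20 + 26 = 46.
Check digit = (10 − (46 mod 10)) mod 10 = 4.

4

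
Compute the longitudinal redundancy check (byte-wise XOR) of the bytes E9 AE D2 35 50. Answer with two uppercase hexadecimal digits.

F0

XOR the bytes together:
  start with 0xE9
  0xE9 ⊕ 0xAE = 0x47
  0x47 ⊕ 0xD2 = 0x95
  0x95 ⊕ 0x35 = 0xA0
  0xA0 ⊕ 0x50 = 0xF0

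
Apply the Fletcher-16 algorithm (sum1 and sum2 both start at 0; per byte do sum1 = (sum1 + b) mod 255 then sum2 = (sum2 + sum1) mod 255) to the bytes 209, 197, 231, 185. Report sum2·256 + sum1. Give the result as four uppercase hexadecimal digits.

Running sums (mod 255):
  after byte 0 (209): sum1=209, sum2=209
  after byte 1 (197): sum1=151, sum2=105
  after byte 2 (231): sum1=127, sum2=232
  after byte 3 (185): sum1=57, sum2=34
Checksum = sum2·256 + sum1 = 34·256 + 57 = 8761 = 0x2239.

2239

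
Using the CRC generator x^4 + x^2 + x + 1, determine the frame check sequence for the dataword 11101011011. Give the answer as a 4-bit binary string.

Append 4 zeros: 111010110110000. Divide by 10111 (XOR where the leading bit is 1):
  pos 0: 11101 XOR 10111 = 01010
  pos 1: 10100 XOR 10111 = 00011
  pos 4: 11110 XOR 10111 = 01001
  pos 5: 10011 XOR 10111 = 00100
  pos 7: 10010 XOR 10111 = 00101
  pos 9: 10100 XOR 10111 = 00011
Remainder (last 4 bits) = 0110. This is the CRC / FCS.

0110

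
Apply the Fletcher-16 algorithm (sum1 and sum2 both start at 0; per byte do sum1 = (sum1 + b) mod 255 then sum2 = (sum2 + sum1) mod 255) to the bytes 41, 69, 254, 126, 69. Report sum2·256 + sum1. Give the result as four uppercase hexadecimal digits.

2231

Running sums (mod 255):
  after byte 0 (41): sum1=41, sum2=41
  after byte 1 (69): sum1=110, sum2=151
  after byte 2 (254): sum1=109, sum2=5
  after byte 3 (126): sum1=235, sum2=240
  after byte 4 (69): sum1=49, sum2=34
Checksum = sum2·256 + sum1 = 34·256 + 49 = 8753 = 0x2231.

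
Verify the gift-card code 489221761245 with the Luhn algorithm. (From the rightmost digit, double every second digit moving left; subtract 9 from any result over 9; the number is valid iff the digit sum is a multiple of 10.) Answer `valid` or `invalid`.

From the right, keep odd positions and double even positions (subtract 9 from any doubled value over 9):
  doubled (positions 2,4,...): 8 2 5 4 9 8 → sum 36
  kept (positions 1,3,...): 5 2 6 1 2 8 → sum 24
Total = 60.
60 mod 10 = 0, so the number is valid.

valid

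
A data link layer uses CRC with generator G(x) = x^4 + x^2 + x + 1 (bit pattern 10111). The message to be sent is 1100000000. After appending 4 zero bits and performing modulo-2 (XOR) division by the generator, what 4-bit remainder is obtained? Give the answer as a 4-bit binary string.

Append 4 zeros: 11000000000000. Divide by 10111 (XOR where the leading bit is 1):
  pos 0: 11000 XOR 10111 = 01111
  pos 1: 11110 XOR 10111 = 01001
  pos 2: 10010 XOR 10111 = 00101
  pos 4: 10100 XOR 10111 = 00011
  pos 7: 11000 XOR 10111 = 01111
  pos 8: 11110 XOR 10111 = 01001
  pos 9: 10010 XOR 10111 = 00101
Remainder (last 4 bits) = 0101. This is the CRC / FCS.

0101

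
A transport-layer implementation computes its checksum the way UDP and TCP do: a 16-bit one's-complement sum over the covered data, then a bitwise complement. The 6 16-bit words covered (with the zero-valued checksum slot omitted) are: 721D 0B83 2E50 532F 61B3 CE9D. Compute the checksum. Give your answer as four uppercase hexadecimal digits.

One's-complement addition (fold any carry out of bit 15 back into bit 0):
  0x721D + 0x0B83 = 0x07DA0
  0x7DA0 + 0x2E50 = 0x0ABF0
  0xABF0 + 0x532F = 0x0FF1F
  0xFF1F + 0x61B3 = 0x160D2 → wrap carry → 0x60D3
  0x60D3 + 0xCE9D = 0x12F70 → wrap carry → 0x2F71
One's-complement sum = 0x2F71.
Checksum = ~0x2F71 & 0xFFFF = 0xD08E.

D08E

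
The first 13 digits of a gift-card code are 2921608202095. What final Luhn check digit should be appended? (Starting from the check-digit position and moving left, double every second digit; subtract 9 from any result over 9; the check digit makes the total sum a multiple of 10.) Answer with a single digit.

Partial digits right→left: 5 9 0 2 0 2 8 0 6 1 2 9 2
Double every second digit counting from the check-digit position (so the 1st, 3rd, 5th, ... of the partial from the right).
  doubled (with −9 where >9): 1 0 0 7 3 4 4 → sum 19
  kept as-is: 9 2 2 0 1 9 → sum 23
Total = 19 + 23 = 42.
Check digit = (10 − (42 mod 10)) mod 10 = 8.

8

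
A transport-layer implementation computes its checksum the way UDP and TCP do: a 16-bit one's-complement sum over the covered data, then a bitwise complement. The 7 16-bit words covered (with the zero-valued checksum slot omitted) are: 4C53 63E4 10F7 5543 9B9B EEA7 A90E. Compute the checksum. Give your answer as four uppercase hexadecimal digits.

B63B

One's-complement addition (fold any carry out of bit 15 back into bit 0):
  0x4C53 + 0x63E4 = 0x0B037
  0xB037 + 0x10F7 = 0x0C12E
  0xC12E + 0x5543 = 0x11671 → wrap carry → 0x1672
  0x1672 + 0x9B9B = 0x0B20D
  0xB20D + 0xEEA7 = 0x1A0B4 → wrap carry → 0xA0B5
  0xA0B5 + 0xA90E = 0x149C3 → wrap carry → 0x49C4
One's-complement sum = 0x49C4.
Checksum = ~0x49C4 & 0xFFFF = 0xB63B.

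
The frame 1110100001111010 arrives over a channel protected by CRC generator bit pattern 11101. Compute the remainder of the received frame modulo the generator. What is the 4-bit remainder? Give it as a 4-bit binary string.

Modulo-2 division of 1110100001111010 by 11101:
  pos 0: 11101 XOR 11101 = 00000
  pos 9: 11110 XOR 11101 = 00011
Remainder = 1110 (nonzero — an error is detected).

1110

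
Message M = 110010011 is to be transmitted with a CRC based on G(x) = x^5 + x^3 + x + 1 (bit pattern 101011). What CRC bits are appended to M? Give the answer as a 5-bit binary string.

00100

Append 5 zeros: 11001001100000. Divide by 101011 (XOR where the leading bit is 1):
  pos 0: 110010 XOR 101011 = 011001
  pos 1: 110010 XOR 101011 = 011001
  pos 2: 110011 XOR 101011 = 011000
  pos 3: 110001 XOR 101011 = 011010
  pos 4: 110100 XOR 101011 = 011111
  pos 5: 111110 XOR 101011 = 010101
  pos 6: 101010 XOR 101011 = 000001
Remainder (last 5 bits) = 00100. This is the CRC / FCS.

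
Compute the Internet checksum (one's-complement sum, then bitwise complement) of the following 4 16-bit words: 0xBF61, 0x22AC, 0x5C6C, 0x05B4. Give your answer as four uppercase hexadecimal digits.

BBD1

One's-complement addition (fold any carry out of bit 15 back into bit 0):
  0xBF61 + 0x22AC = 0x0E20D
  0xE20D + 0x5C6C = 0x13E79 → wrap carry → 0x3E7A
  0x3E7A + 0x05B4 = 0x0442E
One's-complement sum = 0x442E.
Checksum = ~0x442E & 0xFFFF = 0xBBD1.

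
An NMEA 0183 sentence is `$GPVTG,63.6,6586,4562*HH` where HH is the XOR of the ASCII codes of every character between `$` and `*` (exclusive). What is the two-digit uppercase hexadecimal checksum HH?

6B

XOR the ASCII codes of the payload characters:
  'G' = 0x47 → acc = 0x47
  'P' = 0x50 → acc = 0x17
  'V' = 0x56 → acc = 0x41
  'T' = 0x54 → acc = 0x15
  'G' = 0x47 → acc = 0x52
  ',' = 0x2C → acc = 0x7E
  '6' = 0x36 → acc = 0x48
  '3' = 0x33 → acc = 0x7B
  '.' = 0x2E → acc = 0x55
  '6' = 0x36 → acc = 0x63
  ',' = 0x2C → acc = 0x4F
  '6' = 0x36 → acc = 0x79
  '5' = 0x35 → acc = 0x4C
  '8' = 0x38 → acc = 0x74
  '6' = 0x36 → acc = 0x42
  ',' = 0x2C → acc = 0x6E
  '4' = 0x34 → acc = 0x5A
  '5' = 0x35 → acc = 0x6F
  '6' = 0x36 → acc = 0x59
  '2' = 0x32 → acc = 0x6B
Checksum = 0x6B.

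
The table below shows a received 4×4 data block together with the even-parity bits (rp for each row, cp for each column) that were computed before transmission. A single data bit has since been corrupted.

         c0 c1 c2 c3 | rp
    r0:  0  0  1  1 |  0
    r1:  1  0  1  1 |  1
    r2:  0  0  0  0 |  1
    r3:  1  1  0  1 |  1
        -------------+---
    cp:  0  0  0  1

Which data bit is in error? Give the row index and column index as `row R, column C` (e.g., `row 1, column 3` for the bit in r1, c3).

row 2, column 1

Recompute each row's even parity and compare to rp:
  r0: data parity 0, sent rp 0 → ok
  r1: data parity 1, sent rp 1 → ok
  r2: data parity 0, sent rp 1 → mismatch
  r3: data parity 1, sent rp 1 → ok
Recompute each column's even parity and compare to cp:
  c0: data parity 0, sent cp 0 → ok
  c1: data parity 1, sent cp 0 → mismatch
  c2: data parity 0, sent cp 0 → ok
  c3: data parity 1, sent cp 1 → ok
Exactly one row (r2) and one column (c1) fail → the flipped bit is at their intersection.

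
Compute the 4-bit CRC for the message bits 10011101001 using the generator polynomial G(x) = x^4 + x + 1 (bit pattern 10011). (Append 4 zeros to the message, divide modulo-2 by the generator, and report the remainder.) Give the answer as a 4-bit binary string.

Append 4 zeros: 100111010010000. Divide by 10011 (XOR where the leading bit is 1):
  pos 0: 10011 XOR 10011 = 00000
  pos 5: 10100 XOR 10011 = 00111
  pos 7: 11110 XOR 10011 = 01101
  pos 8: 11010 XOR 10011 = 01001
  pos 9: 10010 XOR 10011 = 00001
Remainder (last 4 bits) = 0010. This is the CRC / FCS.

0010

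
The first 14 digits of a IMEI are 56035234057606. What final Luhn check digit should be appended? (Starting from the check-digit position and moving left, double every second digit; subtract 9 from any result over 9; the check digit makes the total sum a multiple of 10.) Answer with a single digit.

2

Partial digits right→left: 6 0 6 7 5 0 4 3 2 5 3 0 6 5
Double every second digit counting from the check-digit position (so the 1st, 3rd, 5th, ... of the partial from the right).
  doubled (with −9 where >9): 3 3 1 8 4 6 3 → sum 28
  kept as-is: 0 7 0 3 5 0 5 → sum 20
Total = 28 + 20 = 48.
Check digit = (10 − (48 mod 10)) mod 10 = 2.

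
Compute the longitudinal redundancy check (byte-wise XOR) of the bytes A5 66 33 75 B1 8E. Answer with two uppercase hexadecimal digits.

BA

XOR the bytes together:
  start with 0xA5
  0xA5 ⊕ 0x66 = 0xC3
  0xC3 ⊕ 0x33 = 0xF0
  0xF0 ⊕ 0x75 = 0x85
  0x85 ⊕ 0xB1 = 0x34
  0x34 ⊕ 0x8E = 0xBA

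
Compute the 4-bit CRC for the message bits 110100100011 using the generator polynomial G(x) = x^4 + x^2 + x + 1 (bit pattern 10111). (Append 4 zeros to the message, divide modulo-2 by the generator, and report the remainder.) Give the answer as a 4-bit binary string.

Append 4 zeros: 1101001000110000. Divide by 10111 (XOR where the leading bit is 1):
  pos 0: 11010 XOR 10111 = 01101
  pos 1: 11010 XOR 10111 = 01101
  pos 2: 11011 XOR 10111 = 01100
  pos 3: 11000 XOR 10111 = 01111
  pos 4: 11110 XOR 10111 = 01001
  pos 5: 10010 XOR 10111 = 00101
  pos 7: 10111 XOR 10111 = 00000
Remainder (last 4 bits) = 0000. This is the CRC / FCS.

0000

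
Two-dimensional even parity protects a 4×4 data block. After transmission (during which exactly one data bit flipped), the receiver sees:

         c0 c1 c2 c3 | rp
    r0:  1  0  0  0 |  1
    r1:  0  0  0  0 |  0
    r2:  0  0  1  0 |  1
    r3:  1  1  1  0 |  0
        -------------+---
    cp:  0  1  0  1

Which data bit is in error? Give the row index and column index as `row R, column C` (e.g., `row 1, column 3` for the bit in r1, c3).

Recompute each row's even parity and compare to rp:
  r0: data parity 1, sent rp 1 → ok
  r1: data parity 0, sent rp 0 → ok
  r2: data parity 1, sent rp 1 → ok
  r3: data parity 1, sent rp 0 → mismatch
Recompute each column's even parity and compare to cp:
  c0: data parity 0, sent cp 0 → ok
  c1: data parity 1, sent cp 1 → ok
  c2: data parity 0, sent cp 0 → ok
  c3: data parity 0, sent cp 1 → mismatch
Exactly one row (r3) and one column (c3) fail → the flipped bit is at their intersection.

row 3, column 3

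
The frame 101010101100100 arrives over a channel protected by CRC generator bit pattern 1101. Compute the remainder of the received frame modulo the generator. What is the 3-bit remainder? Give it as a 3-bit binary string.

Modulo-2 division of 101010101100100 by 1101:
  pos 0: 1010 XOR 1101 = 0111
  pos 1: 1111 XOR 1101 = 0010
  pos 3: 1001 XOR 1101 = 0100
  pos 4: 1000 XOR 1101 = 0101
  pos 5: 1011 XOR 1101 = 0110
  pos 6: 1101 XOR 1101 = 0000
Remainder = 100 (nonzero — an error is detected).

100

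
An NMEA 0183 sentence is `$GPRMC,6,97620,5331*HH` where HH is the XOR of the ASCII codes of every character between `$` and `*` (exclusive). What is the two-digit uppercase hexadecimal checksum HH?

6F

XOR the ASCII codes of the payload characters:
  'G' = 0x47 → acc = 0x47
  'P' = 0x50 → acc = 0x17
  'R' = 0x52 → acc = 0x45
  'M' = 0x4D → acc = 0x08
  'C' = 0x43 → acc = 0x4B
  ',' = 0x2C → acc = 0x67
  '6' = 0x36 → acc = 0x51
  ',' = 0x2C → acc = 0x7D
  '9' = 0x39 → acc = 0x44
  '7' = 0x37 → acc = 0x73
  '6' = 0x36 → acc = 0x45
  '2' = 0x32 → acc = 0x77
  '0' = 0x30 → acc = 0x47
  ',' = 0x2C → acc = 0x6B
  '5' = 0x35 → acc = 0x5E
  '3' = 0x33 → acc = 0x6D
  '3' = 0x33 → acc = 0x5E
  '1' = 0x31 → acc = 0x6F
Checksum = 0x6F.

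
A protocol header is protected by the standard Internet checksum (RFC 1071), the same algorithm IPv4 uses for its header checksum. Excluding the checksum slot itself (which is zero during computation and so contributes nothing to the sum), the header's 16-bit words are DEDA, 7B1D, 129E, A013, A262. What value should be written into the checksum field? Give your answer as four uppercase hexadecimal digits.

One's-complement addition (fold any carry out of bit 15 back into bit 0):
  0xDEDA + 0x7B1D = 0x159F7 → wrap carry → 0x59F8
  0x59F8 + 0x129E = 0x06C96
  0x6C96 + 0xA013 = 0x10CA9 → wrap carry → 0x0CAA
  0x0CAA + 0xA262 = 0x0AF0C
One's-complement sum = 0xAF0C.
Checksum = ~0xAF0C & 0xFFFF = 0x50F3.

50F3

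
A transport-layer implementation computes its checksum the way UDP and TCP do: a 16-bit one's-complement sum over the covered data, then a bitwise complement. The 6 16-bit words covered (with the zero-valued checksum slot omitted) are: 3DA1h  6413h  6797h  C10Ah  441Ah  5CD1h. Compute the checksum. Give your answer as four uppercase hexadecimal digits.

One's-complement addition (fold any carry out of bit 15 back into bit 0):
  0x3DA1 + 0x6413 = 0x0A1B4
  0xA1B4 + 0x6797 = 0x1094B → wrap carry → 0x094C
  0x094C + 0xC10A = 0x0CA56
  0xCA56 + 0x441A = 0x10E70 → wrap carry → 0x0E71
  0x0E71 + 0x5CD1 = 0x06B42
One's-complement sum = 0x6B42.
Checksum = ~0x6B42 & 0xFFFF = 0x94BD.

94BD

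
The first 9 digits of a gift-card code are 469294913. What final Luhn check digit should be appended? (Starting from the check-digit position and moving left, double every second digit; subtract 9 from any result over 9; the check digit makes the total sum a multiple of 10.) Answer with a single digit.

Partial digits right→left: 3 1 9 4 9 2 9 6 4
Double every second digit counting from the check-digit position (so the 1st, 3rd, 5th, ... of the partial from the right).
  doubled (with −9 where >9): 6 9 9 9 8 → sum 41
  kept as-is: 1 4 2 6 → sum 13
Total = 41 + 13 = 54.
Check digit = (10 − (54 mod 10)) mod 10 = 6.

6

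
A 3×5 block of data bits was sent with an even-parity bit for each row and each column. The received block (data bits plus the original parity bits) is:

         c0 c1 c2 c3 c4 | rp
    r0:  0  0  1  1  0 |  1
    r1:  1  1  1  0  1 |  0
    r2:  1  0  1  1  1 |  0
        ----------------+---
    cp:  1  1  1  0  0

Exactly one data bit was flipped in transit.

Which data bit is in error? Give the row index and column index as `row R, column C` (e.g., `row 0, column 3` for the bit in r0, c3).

row 0, column 0

Recompute each row's even parity and compare to rp:
  r0: data parity 0, sent rp 1 → mismatch
  r1: data parity 0, sent rp 0 → ok
  r2: data parity 0, sent rp 0 → ok
Recompute each column's even parity and compare to cp:
  c0: data parity 0, sent cp 1 → mismatch
  c1: data parity 1, sent cp 1 → ok
  c2: data parity 1, sent cp 1 → ok
  c3: data parity 0, sent cp 0 → ok
  c4: data parity 0, sent cp 0 → ok
Exactly one row (r0) and one column (c0) fail → the flipped bit is at their intersection.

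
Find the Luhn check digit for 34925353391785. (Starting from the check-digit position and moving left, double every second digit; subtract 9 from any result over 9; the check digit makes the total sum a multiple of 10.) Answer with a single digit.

7

Partial digits right→left: 5 8 7 1 9 3 3 5 3 5 2 9 4 3
Double every second digit counting from the check-digit position (so the 1st, 3rd, 5th, ... of the partial from the right).
  doubled (with −9 where >9): 1 5 9 6 6 4 8 → sum 39
  kept as-is: 8 1 3 5 5 9 3 → sum 34
Total = 39 + 34 = 73.
Check digit = (10 − (73 mod 10)) mod 10 = 7.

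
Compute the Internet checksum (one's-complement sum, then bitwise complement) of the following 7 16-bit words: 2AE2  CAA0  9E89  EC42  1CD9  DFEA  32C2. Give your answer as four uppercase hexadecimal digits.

One's-complement addition (fold any carry out of bit 15 back into bit 0):
  0x2AE2 + 0xCAA0 = 0x0F582
  0xF582 + 0x9E89 = 0x1940B → wrap carry → 0x940C
  0x940C + 0xEC42 = 0x1804E → wrap carry → 0x804F
  0x804F + 0x1CD9 = 0x09D28
  0x9D28 + 0xDFEA = 0x17D12 → wrap carry → 0x7D13
  0x7D13 + 0x32C2 = 0x0AFD5
One's-complement sum = 0xAFD5.
Checksum = ~0xAFD5 & 0xFFFF = 0x502A.

502A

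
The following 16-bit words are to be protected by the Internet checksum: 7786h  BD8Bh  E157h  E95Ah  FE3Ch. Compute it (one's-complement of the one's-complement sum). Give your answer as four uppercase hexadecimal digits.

01FE

One's-complement addition (fold any carry out of bit 15 back into bit 0):
  0x7786 + 0xBD8B = 0x13511 → wrap carry → 0x3512
  0x3512 + 0xE157 = 0x11669 → wrap carry → 0x166A
  0x166A + 0xE95A = 0x0FFC4
  0xFFC4 + 0xFE3C = 0x1FE00 → wrap carry → 0xFE01
One's-complement sum = 0xFE01.
Checksum = ~0xFE01 & 0xFFFF = 0x01FE.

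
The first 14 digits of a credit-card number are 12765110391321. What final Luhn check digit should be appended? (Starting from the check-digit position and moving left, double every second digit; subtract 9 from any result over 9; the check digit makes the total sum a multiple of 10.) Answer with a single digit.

4

Partial digits right→left: 1 2 3 1 9 3 0 1 1 5 6 7 2 1
Double every second digit counting from the check-digit position (so the 1st, 3rd, 5th, ... of the partial from the right).
  doubled (with −9 where >9): 2 6 9 0 2 3 4 → sum 26
  kept as-is: 2 1 3 1 5 7 1 → sum 20
Total = 26 + 20 = 46.
Check digit = (10 − (46 mod 10)) mod 10 = 4.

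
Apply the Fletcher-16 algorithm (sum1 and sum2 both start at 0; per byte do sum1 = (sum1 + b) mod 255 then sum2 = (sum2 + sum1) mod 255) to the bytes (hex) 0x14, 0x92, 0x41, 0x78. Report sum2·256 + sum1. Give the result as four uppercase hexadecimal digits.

0360

Running sums (mod 255):
  after byte 0 (0x14): sum1=20, sum2=20
  after byte 1 (0x92): sum1=166, sum2=186
  after byte 2 (0x41): sum1=231, sum2=162
  after byte 3 (0x78): sum1=96, sum2=3
Checksum = sum2·256 + sum1 = 3·256 + 96 = 864 = 0x0360.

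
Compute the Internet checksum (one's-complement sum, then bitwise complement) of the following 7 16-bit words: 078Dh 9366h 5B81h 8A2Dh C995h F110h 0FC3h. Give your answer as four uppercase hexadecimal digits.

One's-complement addition (fold any carry out of bit 15 back into bit 0):
  0x078D + 0x9366 = 0x09AF3
  0x9AF3 + 0x5B81 = 0x0F674
  0xF674 + 0x8A2D = 0x180A1 → wrap carry → 0x80A2
  0x80A2 + 0xC995 = 0x14A37 → wrap carry → 0x4A38
  0x4A38 + 0xF110 = 0x13B48 → wrap carry → 0x3B49
  0x3B49 + 0x0FC3 = 0x04B0C
One's-complement sum = 0x4B0C.
Checksum = ~0x4B0C & 0xFFFF = 0xB4F3.

B4F3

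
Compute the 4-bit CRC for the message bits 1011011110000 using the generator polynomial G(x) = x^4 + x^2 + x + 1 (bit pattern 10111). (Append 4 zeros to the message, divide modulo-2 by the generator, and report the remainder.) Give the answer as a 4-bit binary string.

Append 4 zeros: 10110111100000000. Divide by 10111 (XOR where the leading bit is 1):
  pos 0: 10110 XOR 10111 = 00001
  pos 4: 11111 XOR 10111 = 01000
  pos 5: 10000 XOR 10111 = 00111
  pos 7: 11100 XOR 10111 = 01011
  pos 8: 10110 XOR 10111 = 00001
  pos 12: 10000 XOR 10111 = 00111
Remainder (last 4 bits) = 0111. This is the CRC / FCS.

0111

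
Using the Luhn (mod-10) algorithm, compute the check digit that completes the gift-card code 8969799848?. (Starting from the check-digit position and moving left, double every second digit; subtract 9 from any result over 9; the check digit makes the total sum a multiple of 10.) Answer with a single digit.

5

Partial digits right→left: 8 4 8 9 9 7 9 6 9 8
Double every second digit counting from the check-digit position (so the 1st, 3rd, 5th, ... of the partial from the right).
  doubled (with −9 where >9): 7 7 9 9 9 → sum 41
  kept as-is: 4 9 7 6 8 → sum 34
Total = 41 + 34 = 75.
Check digit = (10 − (75 mod 10)) mod 10 = 5.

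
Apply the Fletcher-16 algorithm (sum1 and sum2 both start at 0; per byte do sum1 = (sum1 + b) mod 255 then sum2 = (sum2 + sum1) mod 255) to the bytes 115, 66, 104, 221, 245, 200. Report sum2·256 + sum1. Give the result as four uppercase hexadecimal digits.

Running sums (mod 255):
  after byte 0 (115): sum1=115, sum2=115
  after byte 1 (66): sum1=181, sum2=41
  after byte 2 (104): sum1=30, sum2=71
  after byte 3 (221): sum1=251, sum2=67
  after byte 4 (245): sum1=241, sum2=53
  after byte 5 (200): sum1=186, sum2=239
Checksum = sum2·256 + sum1 = 239·256 + 186 = 61370 = 0xEFBA.

EFBA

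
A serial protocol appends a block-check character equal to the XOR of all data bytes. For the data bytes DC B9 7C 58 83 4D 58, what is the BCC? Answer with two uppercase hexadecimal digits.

D7

XOR the bytes together:
  start with 0xDC
  0xDC ⊕ 0xB9 = 0x65
  0x65 ⊕ 0x7C = 0x19
  0x19 ⊕ 0x58 = 0x41
  0x41 ⊕ 0x83 = 0xC2
  0xC2 ⊕ 0x4D = 0x8F
  0x8F ⊕ 0x58 = 0xD7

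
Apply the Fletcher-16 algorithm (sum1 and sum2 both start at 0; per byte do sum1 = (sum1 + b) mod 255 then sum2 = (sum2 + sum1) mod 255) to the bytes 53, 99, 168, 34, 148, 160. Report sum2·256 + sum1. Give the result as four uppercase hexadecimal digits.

Running sums (mod 255):
  after byte 0 (53): sum1=53, sum2=53
  after byte 1 (99): sum1=152, sum2=205
  after byte 2 (168): sum1=65, sum2=15
  after byte 3 (34): sum1=99, sum2=114
  after byte 4 (148): sum1=247, sum2=106
  after byte 5 (160): sum1=152, sum2=3
Checksum = sum2·256 + sum1 = 3·256 + 152 = 920 = 0x0398.

0398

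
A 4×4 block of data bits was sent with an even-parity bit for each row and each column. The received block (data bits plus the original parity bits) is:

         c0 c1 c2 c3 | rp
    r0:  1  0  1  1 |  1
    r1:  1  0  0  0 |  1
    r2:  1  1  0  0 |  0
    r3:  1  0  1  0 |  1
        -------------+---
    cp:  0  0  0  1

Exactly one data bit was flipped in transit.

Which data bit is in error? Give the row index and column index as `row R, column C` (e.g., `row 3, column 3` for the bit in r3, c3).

row 3, column 1

Recompute each row's even parity and compare to rp:
  r0: data parity 1, sent rp 1 → ok
  r1: data parity 1, sent rp 1 → ok
  r2: data parity 0, sent rp 0 → ok
  r3: data parity 0, sent rp 1 → mismatch
Recompute each column's even parity and compare to cp:
  c0: data parity 0, sent cp 0 → ok
  c1: data parity 1, sent cp 0 → mismatch
  c2: data parity 0, sent cp 0 → ok
  c3: data parity 1, sent cp 1 → ok
Exactly one row (r3) and one column (c1) fail → the flipped bit is at their intersection.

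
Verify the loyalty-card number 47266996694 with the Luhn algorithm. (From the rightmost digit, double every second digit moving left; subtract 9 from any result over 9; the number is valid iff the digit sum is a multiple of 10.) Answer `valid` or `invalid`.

valid

From the right, keep odd positions and double even positions (subtract 9 from any doubled value over 9):
  doubled (positions 2,4,...): 9 3 9 3 5 → sum 29
  kept (positions 1,3,...): 4 6 9 6 2 4 → sum 31
Total = 60.
60 mod 10 = 0, so the number is valid.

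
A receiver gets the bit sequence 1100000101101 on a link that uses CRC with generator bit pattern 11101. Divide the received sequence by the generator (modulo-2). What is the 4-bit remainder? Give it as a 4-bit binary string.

0000

Modulo-2 division of 1100000101101 by 11101:
  pos 0: 11000 XOR 11101 = 00101
  pos 2: 10100 XOR 11101 = 01001
  pos 3: 10011 XOR 11101 = 01110
  pos 4: 11100 XOR 11101 = 00001
  pos 8: 11101 XOR 11101 = 00000
Remainder = 0000 (zero — the frame passes the CRC check).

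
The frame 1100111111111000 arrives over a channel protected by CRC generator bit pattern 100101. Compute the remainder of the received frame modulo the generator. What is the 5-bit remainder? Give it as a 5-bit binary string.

Modulo-2 division of 1100111111111000 by 100101:
  pos 0: 110011 XOR 100101 = 010110
  pos 1: 101101 XOR 100101 = 001000
  pos 3: 100011 XOR 100101 = 000110
  pos 6: 110111 XOR 100101 = 010010
  pos 7: 100101 XOR 100101 = 000000
Remainder = 00000 (zero — the frame passes the CRC check).

00000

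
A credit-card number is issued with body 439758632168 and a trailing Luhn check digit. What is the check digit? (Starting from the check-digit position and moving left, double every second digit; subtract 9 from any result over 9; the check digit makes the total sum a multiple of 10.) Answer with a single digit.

5

Partial digits right→left: 8 6 1 2 3 6 8 5 7 9 3 4
Double every second digit counting from the check-digit position (so the 1st, 3rd, 5th, ... of the partial from the right).
  doubled (with −9 where >9): 7 2 6 7 5 6 → sum 33
  kept as-is: 6 2 6 5 9 4 → sum 32
Total = 33 + 32 = 65.
Check digit = (10 − (65 mod 10)) mod 10 = 5.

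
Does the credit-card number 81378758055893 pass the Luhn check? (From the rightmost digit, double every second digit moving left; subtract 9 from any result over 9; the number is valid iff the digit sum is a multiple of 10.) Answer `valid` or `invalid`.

From the right, keep odd positions and double even positions (subtract 9 from any doubled value over 9):
  doubled (positions 2,4,...): 9 1 0 1 7 6 7 → sum 31
  kept (positions 1,3,...): 3 8 5 8 7 7 1 → sum 39
Total = 70.
70 mod 10 = 0, so the number is valid.

valid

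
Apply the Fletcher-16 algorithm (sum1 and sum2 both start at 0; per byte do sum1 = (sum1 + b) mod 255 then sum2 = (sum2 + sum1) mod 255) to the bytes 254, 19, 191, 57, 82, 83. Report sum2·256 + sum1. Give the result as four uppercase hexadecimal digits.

Running sums (mod 255):
  after byte 0 (254): sum1=254, sum2=254
  after byte 1 (19): sum1=18, sum2=17
  after byte 2 (191): sum1=209, sum2=226
  after byte 3 (57): sum1=11, sum2=237
  after byte 4 (82): sum1=93, sum2=75
  after byte 5 (83): sum1=176, sum2=251
Checksum = sum2·256 + sum1 = 251·256 + 176 = 64432 = 0xFBB0.

FBB0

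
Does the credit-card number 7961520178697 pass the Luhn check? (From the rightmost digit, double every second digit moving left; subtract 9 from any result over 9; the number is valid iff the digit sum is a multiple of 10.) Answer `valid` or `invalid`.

invalid

From the right, keep odd positions and double even positions (subtract 9 from any doubled value over 9):
  doubled (positions 2,4,...): 9 7 2 4 2 9 → sum 33
  kept (positions 1,3,...): 7 6 7 0 5 6 7 → sum 38
Total = 71.
71 mod 10 = 1, so the number is invalid.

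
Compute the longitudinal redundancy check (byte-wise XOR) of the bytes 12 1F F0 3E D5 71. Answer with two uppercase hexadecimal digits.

XOR the bytes together:
  start with 0x12
  0x12 ⊕ 0x1F = 0x0D
  0x0D ⊕ 0xF0 = 0xFD
  0xFD ⊕ 0x3E = 0xC3
  0xC3 ⊕ 0xD5 = 0x16
  0x16 ⊕ 0x71 = 0x67

67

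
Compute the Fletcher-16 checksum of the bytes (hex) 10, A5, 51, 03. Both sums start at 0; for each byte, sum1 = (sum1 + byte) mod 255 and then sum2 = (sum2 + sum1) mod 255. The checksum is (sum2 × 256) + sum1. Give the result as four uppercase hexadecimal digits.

D60A

Running sums (mod 255):
  after byte 0 (10): sum1=16, sum2=16
  after byte 1 (A5): sum1=181, sum2=197
  after byte 2 (51): sum1=7, sum2=204
  after byte 3 (03): sum1=10, sum2=214
Checksum = sum2·256 + sum1 = 214·256 + 10 = 54794 = 0xD60A.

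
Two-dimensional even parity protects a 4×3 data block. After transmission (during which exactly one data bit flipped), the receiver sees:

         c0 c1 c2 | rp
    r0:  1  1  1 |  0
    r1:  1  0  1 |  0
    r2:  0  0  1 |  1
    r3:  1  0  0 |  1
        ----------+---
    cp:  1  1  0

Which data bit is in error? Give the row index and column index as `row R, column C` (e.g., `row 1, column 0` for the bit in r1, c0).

row 0, column 2

Recompute each row's even parity and compare to rp:
  r0: data parity 1, sent rp 0 → mismatch
  r1: data parity 0, sent rp 0 → ok
  r2: data parity 1, sent rp 1 → ok
  r3: data parity 1, sent rp 1 → ok
Recompute each column's even parity and compare to cp:
  c0: data parity 1, sent cp 1 → ok
  c1: data parity 1, sent cp 1 → ok
  c2: data parity 1, sent cp 0 → mismatch
Exactly one row (r0) and one column (c2) fail → the flipped bit is at their intersection.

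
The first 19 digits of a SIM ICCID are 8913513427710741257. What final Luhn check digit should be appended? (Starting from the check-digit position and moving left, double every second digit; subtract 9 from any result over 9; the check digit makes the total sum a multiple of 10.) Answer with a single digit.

0

Partial digits right→left: 7 5 2 1 4 7 0 1 7 7 2 4 3 1 5 3 1 9 8
Double every second digit counting from the check-digit position (so the 1st, 3rd, 5th, ... of the partial from the right).
  doubled (with −9 where >9): 5 4 8 0 5 4 6 1 2 7 → sum 42
  kept as-is: 5 1 7 1 7 4 1 3 9 → sum 38
Total = 42 + 38 = 80.
Check digit = (10 − (80 mod 10)) mod 10 = 0.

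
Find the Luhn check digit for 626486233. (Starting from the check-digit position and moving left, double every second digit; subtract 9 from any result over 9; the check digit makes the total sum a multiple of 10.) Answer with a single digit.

2

Partial digits right→left: 3 3 2 6 8 4 6 2 6
Double every second digit counting from the check-digit position (so the 1st, 3rd, 5th, ... of the partial from the right).
  doubled (with −9 where >9): 6 4 7 3 3 → sum 23
  kept as-is: 3 6 4 2 → sum 15
Total = 23 + 15 = 38.
Check digit = (10 − (38 mod 10)) mod 10 = 2.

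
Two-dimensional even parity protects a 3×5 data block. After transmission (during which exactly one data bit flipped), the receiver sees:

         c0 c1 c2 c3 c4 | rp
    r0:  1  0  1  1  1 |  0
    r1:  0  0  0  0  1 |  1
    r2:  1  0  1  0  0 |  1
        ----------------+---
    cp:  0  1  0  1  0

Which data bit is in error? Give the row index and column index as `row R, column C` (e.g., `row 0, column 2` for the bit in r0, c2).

Recompute each row's even parity and compare to rp:
  r0: data parity 0, sent rp 0 → ok
  r1: data parity 1, sent rp 1 → ok
  r2: data parity 0, sent rp 1 → mismatch
Recompute each column's even parity and compare to cp:
  c0: data parity 0, sent cp 0 → ok
  c1: data parity 0, sent cp 1 → mismatch
  c2: data parity 0, sent cp 0 → ok
  c3: data parity 1, sent cp 1 → ok
  c4: data parity 0, sent cp 0 → ok
Exactly one row (r2) and one column (c1) fail → the flipped bit is at their intersection.

row 2, column 1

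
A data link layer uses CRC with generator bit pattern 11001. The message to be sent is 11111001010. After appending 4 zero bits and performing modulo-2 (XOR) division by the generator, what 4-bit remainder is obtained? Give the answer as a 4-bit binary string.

Append 4 zeros: 111110010100000. Divide by 11001 (XOR where the leading bit is 1):
  pos 0: 11111 XOR 11001 = 00110
  pos 2: 11000 XOR 11001 = 00001
  pos 6: 11010 XOR 11001 = 00011
  pos 9: 11000 XOR 11001 = 00001
Remainder (last 4 bits) = 0010. This is the CRC / FCS.

0010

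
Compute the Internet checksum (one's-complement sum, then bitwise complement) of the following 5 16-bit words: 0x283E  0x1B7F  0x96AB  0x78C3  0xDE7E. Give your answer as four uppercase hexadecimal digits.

CE54

One's-complement addition (fold any carry out of bit 15 back into bit 0):
  0x283E + 0x1B7F = 0x043BD
  0x43BD + 0x96AB = 0x0DA68
  0xDA68 + 0x78C3 = 0x1532B → wrap carry → 0x532C
  0x532C + 0xDE7E = 0x131AA → wrap carry → 0x31AB
One's-complement sum = 0x31AB.
Checksum = ~0x31AB & 0xFFFF = 0xCE54.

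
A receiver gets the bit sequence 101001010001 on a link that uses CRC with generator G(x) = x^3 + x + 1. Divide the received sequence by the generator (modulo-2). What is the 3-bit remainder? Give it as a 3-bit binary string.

000

Modulo-2 division of 101001010001 by 1011:
  pos 0: 1010 XOR 1011 = 0001
  pos 3: 1010 XOR 1011 = 0001
  pos 6: 1100 XOR 1011 = 0111
  pos 7: 1110 XOR 1011 = 0101
  pos 8: 1011 XOR 1011 = 0000
Remainder = 000 (zero — the frame passes the CRC check).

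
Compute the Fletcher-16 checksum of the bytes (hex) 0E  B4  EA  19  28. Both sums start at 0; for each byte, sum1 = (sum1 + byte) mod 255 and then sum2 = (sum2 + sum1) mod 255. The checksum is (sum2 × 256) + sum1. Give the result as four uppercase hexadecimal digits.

34EE

Running sums (mod 255):
  after byte 0 (0E): sum1=14, sum2=14
  after byte 1 (B4): sum1=194, sum2=208
  after byte 2 (EA): sum1=173, sum2=126
  after byte 3 (19): sum1=198, sum2=69
  after byte 4 (28): sum1=238, sum2=52
Checksum = sum2·256 + sum1 = 52·256 + 238 = 13550 = 0x34EE.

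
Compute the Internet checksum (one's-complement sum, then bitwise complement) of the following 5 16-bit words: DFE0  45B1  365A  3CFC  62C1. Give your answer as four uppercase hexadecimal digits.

One's-complement addition (fold any carry out of bit 15 back into bit 0):
  0xDFE0 + 0x45B1 = 0x12591 → wrap carry → 0x2592
  0x2592 + 0x365A = 0x05BEC
  0x5BEC + 0x3CFC = 0x098E8
  0x98E8 + 0x62C1 = 0x0FBA9
One's-complement sum = 0xFBA9.
Checksum = ~0xFBA9 & 0xFFFF = 0x0456.

0456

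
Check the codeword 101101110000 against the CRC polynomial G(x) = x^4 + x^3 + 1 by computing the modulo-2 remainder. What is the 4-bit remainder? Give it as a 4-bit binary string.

1011

Modulo-2 division of 101101110000 by 11001:
  pos 0: 10110 XOR 11001 = 01111
  pos 1: 11111 XOR 11001 = 00110
  pos 3: 11011 XOR 11001 = 00010
  pos 6: 10000 XOR 11001 = 01001
  pos 7: 10010 XOR 11001 = 01011
Remainder = 1011 (nonzero — an error is detected).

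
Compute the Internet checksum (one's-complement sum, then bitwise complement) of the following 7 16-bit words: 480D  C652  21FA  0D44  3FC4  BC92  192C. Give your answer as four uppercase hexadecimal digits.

ACDE

One's-complement addition (fold any carry out of bit 15 back into bit 0):
  0x480D + 0xC652 = 0x10E5F → wrap carry → 0x0E60
  0x0E60 + 0x21FA = 0x0305A
  0x305A + 0x0D44 = 0x03D9E
  0x3D9E + 0x3FC4 = 0x07D62
  0x7D62 + 0xBC92 = 0x139F4 → wrap carry → 0x39F5
  0x39F5 + 0x192C = 0x05321
One's-complement sum = 0x5321.
Checksum = ~0x5321 & 0xFFFF = 0xACDE.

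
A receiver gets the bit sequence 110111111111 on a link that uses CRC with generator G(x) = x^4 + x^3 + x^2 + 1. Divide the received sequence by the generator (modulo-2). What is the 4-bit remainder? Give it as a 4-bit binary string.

1101

Modulo-2 division of 110111111111 by 11101:
  pos 0: 11011 XOR 11101 = 00110
  pos 2: 11011 XOR 11101 = 00110
  pos 4: 11011 XOR 11101 = 00110
  pos 6: 11011 XOR 11101 = 00110
Remainder = 1101 (nonzero — an error is detected).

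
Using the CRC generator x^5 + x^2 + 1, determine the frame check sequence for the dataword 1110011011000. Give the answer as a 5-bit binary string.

01001

Append 5 zeros: 111001101100000000. Divide by 100101 (XOR where the leading bit is 1):
  pos 0: 111001 XOR 100101 = 011100
  pos 1: 111001 XOR 100101 = 011100
  pos 2: 111000 XOR 100101 = 011101
  pos 3: 111011 XOR 100101 = 011110
  pos 4: 111101 XOR 100101 = 011000
  pos 5: 110000 XOR 100101 = 010101
  pos 6: 101010 XOR 100101 = 001111
  pos 8: 111100 XOR 100101 = 011001
  pos 9: 110010 XOR 100101 = 010111
  pos 10: 101110 XOR 100101 = 001011
  pos 12: 101100 XOR 100101 = 001001
Remainder (last 5 bits) = 01001. This is the CRC / FCS.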